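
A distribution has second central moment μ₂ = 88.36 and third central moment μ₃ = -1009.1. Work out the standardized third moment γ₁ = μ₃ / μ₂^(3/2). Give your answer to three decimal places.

σ = √μ₂ = √88.36 = 9.40000
σ³ = μ₂^(3/2) = 830.58400
γ₁ = μ₃/σ³ = -1009.1 / 830.58400 ≈ -1.215

-1.215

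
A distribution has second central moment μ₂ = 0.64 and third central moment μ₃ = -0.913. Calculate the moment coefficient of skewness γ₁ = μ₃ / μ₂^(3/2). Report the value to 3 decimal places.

σ = √μ₂ = √0.64 = 0.80000
σ³ = μ₂^(3/2) = 0.51200
γ₁ = μ₃/σ³ = -0.913 / 0.51200 ≈ -1.783

-1.783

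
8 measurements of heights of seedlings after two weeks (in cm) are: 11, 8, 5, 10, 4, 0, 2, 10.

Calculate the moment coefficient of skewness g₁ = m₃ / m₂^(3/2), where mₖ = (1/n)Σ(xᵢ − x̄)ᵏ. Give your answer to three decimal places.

-0.258

x̄ = (11 + 8 + 5 + 10 + 4 + 0 + 2 + 10) / 8 = 6.2500
deviations (xᵢ − x̄): 4.7500, 1.7500, -1.2500, 3.7500, -2.2500, -6.2500, -4.2500, 3.7500
Σ(xᵢ − x̄)² = 117.5000 ⇒ m₂ = 117.5000/8 = 14.68750
Σ(xᵢ − x̄)³ = -116.2500 ⇒ m₃ = -116.2500/8 = -14.53125
m₂^(3/2) = 14.68750^(1.5) = 56.28878
g₁ = m₃ / m₂^(3/2) = -14.53125 / 56.28878 ≈ -0.258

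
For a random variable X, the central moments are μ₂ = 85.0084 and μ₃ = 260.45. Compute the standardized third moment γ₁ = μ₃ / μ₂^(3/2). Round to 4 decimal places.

0.3323

σ = √μ₂ = √85.0084 = 9.22000
σ³ = μ₂^(3/2) = 783.77745
γ₁ = μ₃/σ³ = 260.45 / 783.77745 ≈ 0.3323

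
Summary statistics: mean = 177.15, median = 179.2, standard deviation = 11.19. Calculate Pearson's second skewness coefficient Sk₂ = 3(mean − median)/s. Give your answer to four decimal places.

Sk₂ = 3(177.15 − 179.2) / 11.19 = 3 × -2.0500 / 11.19
    = -6.1500 / 11.19 ≈ -0.5496

-0.5496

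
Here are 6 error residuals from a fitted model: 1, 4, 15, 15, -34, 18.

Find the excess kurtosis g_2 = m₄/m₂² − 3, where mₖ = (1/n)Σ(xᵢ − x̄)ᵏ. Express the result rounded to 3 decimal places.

0.364

x̄ = 3.1667
Σ(xᵢ − x̄)² = 1886.8333 ⇒ m₂ = 314.47222
Σ(xᵢ − x̄)⁴ = 1995808.8194 ⇒ m₄ = 332634.80324
m₂² = 98892.77855
g_2 = m₄/m₂² − 3 = 3.36359 − 3 ≈ 0.364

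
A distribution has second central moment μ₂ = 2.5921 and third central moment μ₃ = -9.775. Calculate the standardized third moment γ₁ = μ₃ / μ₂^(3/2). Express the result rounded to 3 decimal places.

-2.342

σ = √μ₂ = √2.5921 = 1.61000
σ³ = μ₂^(3/2) = 4.17328
γ₁ = μ₃/σ³ = -9.775 / 4.17328 ≈ -2.342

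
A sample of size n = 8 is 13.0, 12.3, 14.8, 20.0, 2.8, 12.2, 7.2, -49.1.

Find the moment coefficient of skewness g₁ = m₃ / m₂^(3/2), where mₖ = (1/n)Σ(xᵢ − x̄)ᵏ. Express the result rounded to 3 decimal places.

-2.036

x̄ = (13.0 + 12.3 + 14.8 + 20.0 + 2.8 + 12.2 + 7.2 - 49.1) / 8 = 4.1500
deviations (xᵢ − x̄): 8.8500, 8.1500, 10.6500, 15.8500, -1.3500, 8.0500, 3.0500, -53.2500
Σ(xᵢ − x̄)² = 3420.8800 ⇒ m₂ = 3420.8800/8 = 427.61000
Σ(xᵢ − x̄)³ = -144021.8070 ⇒ m₃ = -144021.8070/8 = -18002.72588
m₂^(3/2) = 427.61000^(1.5) = 8842.43303
g₁ = m₃ / m₂^(3/2) = -18002.72588 / 8842.43303 ≈ -2.036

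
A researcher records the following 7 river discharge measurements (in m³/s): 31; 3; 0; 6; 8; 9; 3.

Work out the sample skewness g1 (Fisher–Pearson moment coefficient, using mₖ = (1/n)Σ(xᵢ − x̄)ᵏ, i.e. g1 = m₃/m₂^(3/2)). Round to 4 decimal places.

1.6592

x̄ = (31 + 3 + 0 + 6 + 8 + 9 + 3) / 7 = 8.5714
deviations (xᵢ − x̄): 22.4286, -5.5714, -8.5714, -2.5714, -0.5714, 0.4286, -5.5714
Σ(xᵢ − x̄)² = 645.7143 ⇒ m₂ = 645.7143/7 = 92.24490
Σ(xᵢ − x̄)³ = 10289.7551 ⇒ m₃ = 10289.7551/7 = 1469.96501
m₂^(3/2) = 92.24490^(1.5) = 885.95881
g1 = m₃ / m₂^(3/2) = 1469.96501 / 885.95881 ≈ 1.6592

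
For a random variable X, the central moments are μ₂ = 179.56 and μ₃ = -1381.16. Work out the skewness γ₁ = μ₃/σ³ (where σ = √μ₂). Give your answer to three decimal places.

-0.574

σ = √μ₂ = √179.56 = 13.40000
σ³ = μ₂^(3/2) = 2406.10400
γ₁ = μ₃/σ³ = -1381.16 / 2406.10400 ≈ -0.574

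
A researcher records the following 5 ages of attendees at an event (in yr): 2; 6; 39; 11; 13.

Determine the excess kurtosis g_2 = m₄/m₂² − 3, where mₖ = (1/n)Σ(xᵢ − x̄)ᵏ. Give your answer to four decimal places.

x̄ = 14.2000
Σ(xᵢ − x̄)² = 842.8000 ⇒ m₂ = 168.56000
Σ(xᵢ − x̄)⁴ = 405055.6960 ⇒ m₄ = 81011.13920
m₂² = 28412.47360
g_2 = m₄/m₂² − 3 = 2.85125 − 3 ≈ -0.1487

-0.1487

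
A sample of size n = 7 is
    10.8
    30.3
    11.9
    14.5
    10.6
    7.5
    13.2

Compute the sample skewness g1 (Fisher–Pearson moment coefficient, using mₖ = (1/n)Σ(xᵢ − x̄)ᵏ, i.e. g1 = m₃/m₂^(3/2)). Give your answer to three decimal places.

x̄ = (10.8 + 30.3 + 11.9 + 14.5 + 10.6 + 7.5 + 13.2) / 7 = 14.1143
deviations (xᵢ − x̄): -3.3143, 16.1857, -2.2143, 0.3857, -3.5143, -6.6143, -0.9143
Σ(xᵢ − x̄)² = 334.9486 ⇒ m₂ = 334.9486/7 = 47.84980
Σ(xᵢ − x̄)³ = 3859.5520 ⇒ m₃ = 3859.5520/7 = 551.36458
m₂^(3/2) = 47.84980^(1.5) = 330.99401
g1 = m₃ / m₂^(3/2) = 551.36458 / 330.99401 ≈ 1.666

1.666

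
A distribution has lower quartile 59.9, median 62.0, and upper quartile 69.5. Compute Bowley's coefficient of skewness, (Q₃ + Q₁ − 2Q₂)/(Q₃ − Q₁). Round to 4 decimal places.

numerator: Q₃ + Q₁ − 2Q₂ = 69.5 + 59.9 − 2×62.0 = 5.4000
denominator: Q₃ − Q₁ = 69.5 − 59.9 = 9.6000
Bowley skewness = 5.4000 / 9.6000 ≈ 0.5625

0.5625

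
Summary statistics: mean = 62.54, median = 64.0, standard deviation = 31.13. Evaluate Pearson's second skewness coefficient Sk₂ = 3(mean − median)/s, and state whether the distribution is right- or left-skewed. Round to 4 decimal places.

Sk₂ = 3(62.54 − 64.0) / 31.13 = 3 × -1.4600 / 31.13
    = -4.3800 / 31.13 ≈ -0.1407
Sk₂ < 0 ⇒ mean < median ⇒ left-skewed (negative skew).

-0.1407, left-skewed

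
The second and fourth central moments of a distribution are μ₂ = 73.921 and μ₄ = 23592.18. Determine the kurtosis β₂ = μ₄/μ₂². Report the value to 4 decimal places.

μ₂² = 73.921² = 5464.31424
μ₄/μ₂² = 23592.18 / 5464.31424 = 4.31750
β₂ ≈ 4.3175

4.3175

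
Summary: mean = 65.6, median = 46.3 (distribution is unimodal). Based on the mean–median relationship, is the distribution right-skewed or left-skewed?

right-skewed

mean − median = 65.6 − 46.3 = 19.3
mean > median ⇒ the longer tail is on the right ⇒ right-skewed (positively skewed).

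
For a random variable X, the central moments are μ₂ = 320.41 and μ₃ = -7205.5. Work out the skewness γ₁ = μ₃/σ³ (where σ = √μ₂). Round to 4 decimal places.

-1.2563

σ = √μ₂ = √320.41 = 17.90000
σ³ = μ₂^(3/2) = 5735.33900
γ₁ = μ₃/σ³ = -7205.5 / 5735.33900 ≈ -1.2563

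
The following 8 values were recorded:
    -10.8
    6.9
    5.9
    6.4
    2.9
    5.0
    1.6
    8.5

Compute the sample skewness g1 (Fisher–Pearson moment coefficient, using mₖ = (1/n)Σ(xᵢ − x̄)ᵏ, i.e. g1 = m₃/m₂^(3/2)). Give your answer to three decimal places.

x̄ = (-10.8 + 6.9 + 5.9 + 6.4 + 2.9 + 5.0 + 1.6 + 8.5) / 8 = 3.3000
deviations (xᵢ − x̄): -14.1000, 3.6000, 2.6000, 3.1000, -0.4000, 1.7000, -1.7000, 5.2000
Σ(xᵢ − x̄)² = 261.1200 ⇒ m₂ = 261.1200/8 = 32.64000
Σ(xᵢ − x̄)³ = -2568.6540 ⇒ m₃ = -2568.6540/8 = -321.08175
m₂^(3/2) = 32.64000^(1.5) = 186.47698
g1 = m₃ / m₂^(3/2) = -321.08175 / 186.47698 ≈ -1.722

-1.722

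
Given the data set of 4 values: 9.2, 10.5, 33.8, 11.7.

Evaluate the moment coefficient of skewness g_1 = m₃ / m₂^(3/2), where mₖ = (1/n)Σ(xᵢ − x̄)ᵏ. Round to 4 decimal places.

x̄ = (9.2 + 10.5 + 33.8 + 11.7) / 4 = 16.3000
deviations (xᵢ − x̄): -7.1000, -5.8000, 17.5000, -4.6000
Σ(xᵢ − x̄)² = 411.4600 ⇒ m₂ = 411.4600/4 = 102.86500
Σ(xᵢ − x̄)³ = 4709.0160 ⇒ m₃ = 4709.0160/4 = 1177.25400
m₂^(3/2) = 102.86500^(1.5) = 1043.28135
g_1 = m₃ / m₂^(3/2) = 1177.25400 / 1043.28135 ≈ 1.1284

1.1284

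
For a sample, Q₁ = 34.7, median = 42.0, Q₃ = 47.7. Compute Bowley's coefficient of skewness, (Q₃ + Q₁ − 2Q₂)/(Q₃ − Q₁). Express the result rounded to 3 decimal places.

-0.123

numerator: Q₃ + Q₁ − 2Q₂ = 47.7 + 34.7 − 2×42.0 = -1.6000
denominator: Q₃ − Q₁ = 47.7 − 34.7 = 13.0000
Bowley skewness = -1.6000 / 13.0000 ≈ -0.123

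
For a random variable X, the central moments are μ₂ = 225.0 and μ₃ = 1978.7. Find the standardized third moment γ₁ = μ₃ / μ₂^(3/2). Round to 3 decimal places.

0.586

σ = √μ₂ = √225.0 = 15.00000
σ³ = μ₂^(3/2) = 3375.00000
γ₁ = μ₃/σ³ = 1978.7 / 3375.00000 ≈ 0.586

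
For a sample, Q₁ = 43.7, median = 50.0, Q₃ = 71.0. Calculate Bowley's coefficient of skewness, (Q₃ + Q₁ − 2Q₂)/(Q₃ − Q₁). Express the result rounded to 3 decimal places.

numerator: Q₃ + Q₁ − 2Q₂ = 71.0 + 43.7 − 2×50.0 = 14.7000
denominator: Q₃ − Q₁ = 71.0 − 43.7 = 27.3000
Bowley skewness = 14.7000 / 27.3000 ≈ 0.538

0.538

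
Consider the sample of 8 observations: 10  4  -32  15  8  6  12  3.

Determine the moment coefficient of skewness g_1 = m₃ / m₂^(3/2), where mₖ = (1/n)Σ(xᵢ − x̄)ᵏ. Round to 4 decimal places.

-1.9345

x̄ = (10 + 4 - 32 + 15 + 8 + 6 + 12 + 3) / 8 = 3.2500
deviations (xᵢ − x̄): 6.7500, 0.7500, -35.2500, 11.7500, 4.7500, 2.7500, 8.7500, -0.2500
Σ(xᵢ − x̄)² = 1533.5000 ⇒ m₂ = 1533.5000/8 = 191.68750
Σ(xᵢ − x̄)³ = -41072.2500 ⇒ m₃ = -41072.2500/8 = -5134.03125
m₂^(3/2) = 191.68750^(1.5) = 2653.93749
g_1 = m₃ / m₂^(3/2) = -5134.03125 / 2653.93749 ≈ -1.9345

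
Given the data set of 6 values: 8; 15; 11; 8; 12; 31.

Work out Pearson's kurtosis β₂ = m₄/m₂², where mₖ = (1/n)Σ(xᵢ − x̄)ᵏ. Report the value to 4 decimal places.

3.5577

x̄ = 14.1667
Σ(xᵢ − x̄)² = 374.8333 ⇒ m₂ = 62.47222
Σ(xᵢ − x̄)⁴ = 83308.8194 ⇒ m₄ = 13884.80324
m₂² = 3902.77855
β₂ = m₄/m₂² = 13884.80324 / 3902.77855 ≈ 3.5577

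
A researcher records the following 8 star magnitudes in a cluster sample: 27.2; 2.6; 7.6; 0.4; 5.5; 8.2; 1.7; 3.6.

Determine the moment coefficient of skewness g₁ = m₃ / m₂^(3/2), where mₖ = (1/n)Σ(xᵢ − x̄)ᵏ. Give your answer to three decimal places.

1.824

x̄ = (27.2 + 2.6 + 7.6 + 0.4 + 5.5 + 8.2 + 1.7 + 3.6) / 8 = 7.1000
deviations (xᵢ − x̄): 20.1000, -4.5000, 0.5000, -6.7000, -1.6000, 1.1000, -5.4000, -3.5000
Σ(xᵢ − x̄)² = 514.5800 ⇒ m₂ = 514.5800/8 = 64.32250
Σ(xᵢ − x̄)³ = 7525.7340 ⇒ m₃ = 7525.7340/8 = 940.71675
m₂^(3/2) = 64.32250^(1.5) = 515.87487
g₁ = m₃ / m₂^(3/2) = 940.71675 / 515.87487 ≈ 1.824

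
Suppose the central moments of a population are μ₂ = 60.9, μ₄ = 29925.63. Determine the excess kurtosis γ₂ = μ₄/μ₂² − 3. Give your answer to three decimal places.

5.069

μ₂² = 60.9² = 3708.81000
μ₄/μ₂² = 29925.63 / 3708.81000 = 8.06880
γ₂ = 8.06880 − 3 ≈ 5.069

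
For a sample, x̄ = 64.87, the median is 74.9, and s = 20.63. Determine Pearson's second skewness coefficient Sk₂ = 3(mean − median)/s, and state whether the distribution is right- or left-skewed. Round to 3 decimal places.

Sk₂ = 3(64.87 − 74.9) / 20.63 = 3 × -10.0300 / 20.63
    = -30.0900 / 20.63 ≈ -1.459
Sk₂ < 0 ⇒ mean < median ⇒ left-skewed (negative skew).

-1.459, left-skewed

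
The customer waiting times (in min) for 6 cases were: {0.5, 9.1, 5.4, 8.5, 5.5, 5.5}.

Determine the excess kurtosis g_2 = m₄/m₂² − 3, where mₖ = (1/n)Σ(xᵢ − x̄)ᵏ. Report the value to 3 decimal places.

x̄ = 5.7500
Σ(xᵢ − x̄)² = 46.5950 ⇒ m₂ = 7.76583
Σ(xᵢ − x̄)⁴ = 942.8501 ⇒ m₄ = 157.14169
m₂² = 60.30817
g_2 = m₄/m₂² − 3 = 2.60565 − 3 ≈ -0.394

-0.394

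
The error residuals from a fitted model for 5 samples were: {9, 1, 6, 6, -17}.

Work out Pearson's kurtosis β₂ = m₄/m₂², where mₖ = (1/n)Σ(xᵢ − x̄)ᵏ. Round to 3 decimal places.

2.875

x̄ = 1.0000
Σ(xᵢ − x̄)² = 438.0000 ⇒ m₂ = 87.60000
Σ(xᵢ − x̄)⁴ = 110322.0000 ⇒ m₄ = 22064.40000
m₂² = 7673.76000
β₂ = m₄/m₂² = 22064.40000 / 7673.76000 ≈ 2.875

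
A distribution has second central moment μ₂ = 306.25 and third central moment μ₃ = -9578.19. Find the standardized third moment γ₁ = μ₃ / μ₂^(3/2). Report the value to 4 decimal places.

σ = √μ₂ = √306.25 = 17.50000
σ³ = μ₂^(3/2) = 5359.37500
γ₁ = μ₃/σ³ = -9578.19 / 5359.37500 ≈ -1.7872

-1.7872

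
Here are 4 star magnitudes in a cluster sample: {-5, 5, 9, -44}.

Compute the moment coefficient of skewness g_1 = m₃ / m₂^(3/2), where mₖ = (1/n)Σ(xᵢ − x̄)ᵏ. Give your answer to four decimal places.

x̄ = (-5 + 5 + 9 - 44) / 4 = -8.7500
deviations (xᵢ − x̄): 3.7500, 13.7500, 17.7500, -35.2500
Σ(xᵢ − x̄)² = 1760.7500 ⇒ m₂ = 1760.7500/4 = 440.18750
Σ(xᵢ − x̄)³ = -35555.6250 ⇒ m₃ = -35555.6250/4 = -8888.90625
m₂^(3/2) = 440.18750^(1.5) = 9235.41804
g_1 = m₃ / m₂^(3/2) = -8888.90625 / 9235.41804 ≈ -0.9625

-0.9625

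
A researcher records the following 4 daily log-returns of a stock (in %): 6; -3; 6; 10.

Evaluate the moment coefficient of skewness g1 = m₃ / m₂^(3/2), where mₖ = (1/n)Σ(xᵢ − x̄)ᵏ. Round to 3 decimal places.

-0.733

x̄ = (6 - 3 + 6 + 10) / 4 = 4.7500
deviations (xᵢ − x̄): 1.2500, -7.7500, 1.2500, 5.2500
Σ(xᵢ − x̄)² = 90.7500 ⇒ m₂ = 90.7500/4 = 22.68750
Σ(xᵢ − x̄)³ = -316.8750 ⇒ m₃ = -316.8750/4 = -79.21875
m₂^(3/2) = 22.68750^(1.5) = 108.06373
g1 = m₃ / m₂^(3/2) = -79.21875 / 108.06373 ≈ -0.733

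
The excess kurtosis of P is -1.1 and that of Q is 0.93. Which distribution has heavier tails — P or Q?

Q

Higher excess kurtosis ⇒ heavier tails relative to the normal distribution.
-1.1 vs 0.93: the larger is 0.93, so Q has heavier tails. (Q is leptokurtic — heavier-than-normal tails; the other is platykurtic.)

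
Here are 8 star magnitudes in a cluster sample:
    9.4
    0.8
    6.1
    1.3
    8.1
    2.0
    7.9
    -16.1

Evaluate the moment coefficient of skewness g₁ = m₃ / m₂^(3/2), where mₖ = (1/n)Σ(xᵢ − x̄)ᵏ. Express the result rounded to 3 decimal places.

x̄ = (9.4 + 0.8 + 6.1 + 1.3 + 8.1 + 2.0 + 7.9 - 16.1) / 8 = 2.4375
deviations (xᵢ − x̄): 6.9625, -1.6375, 3.6625, -1.1375, 5.6625, -0.4375, 5.4625, -18.5375
Σ(xᵢ − x̄)² = 471.5988 ⇒ m₂ = 471.5988/8 = 58.94984
Σ(xᵢ − x̄)³ = -5644.9503 ⇒ m₃ = -5644.9503/8 = -705.61879
m₂^(3/2) = 58.94984^(1.5) = 452.60984
g₁ = m₃ / m₂^(3/2) = -705.61879 / 452.60984 ≈ -1.559

-1.559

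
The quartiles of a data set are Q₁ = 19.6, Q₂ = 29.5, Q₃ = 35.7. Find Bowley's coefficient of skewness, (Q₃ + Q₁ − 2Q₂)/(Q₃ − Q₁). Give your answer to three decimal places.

-0.230

numerator: Q₃ + Q₁ − 2Q₂ = 35.7 + 19.6 − 2×29.5 = -3.7000
denominator: Q₃ − Q₁ = 35.7 − 19.6 = 16.1000
Bowley skewness = -3.7000 / 16.1000 ≈ -0.230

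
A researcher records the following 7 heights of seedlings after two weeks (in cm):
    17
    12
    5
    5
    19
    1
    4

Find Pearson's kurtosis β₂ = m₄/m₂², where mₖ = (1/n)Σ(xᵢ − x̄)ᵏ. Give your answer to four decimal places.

x̄ = 9.0000
Σ(xᵢ − x̄)² = 294.0000 ⇒ m₂ = 42.00000
Σ(xᵢ − x̄)⁴ = 19410.0000 ⇒ m₄ = 2772.85714
m₂² = 1764.00000
β₂ = m₄/m₂² = 2772.85714 / 1764.00000 ≈ 1.5719

1.5719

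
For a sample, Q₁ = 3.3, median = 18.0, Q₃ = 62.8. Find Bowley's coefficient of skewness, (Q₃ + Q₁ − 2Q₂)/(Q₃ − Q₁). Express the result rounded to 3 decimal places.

numerator: Q₃ + Q₁ − 2Q₂ = 62.8 + 3.3 − 2×18.0 = 30.1000
denominator: Q₃ − Q₁ = 62.8 − 3.3 = 59.5000
Bowley skewness = 30.1000 / 59.5000 ≈ 0.506

0.506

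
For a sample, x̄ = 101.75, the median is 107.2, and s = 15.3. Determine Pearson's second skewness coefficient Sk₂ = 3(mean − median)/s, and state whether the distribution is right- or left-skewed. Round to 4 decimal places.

Sk₂ = 3(101.75 − 107.2) / 15.3 = 3 × -5.4500 / 15.3
    = -16.3500 / 15.3 ≈ -1.0686
Sk₂ < 0 ⇒ mean < median ⇒ left-skewed (negative skew).

-1.0686, left-skewed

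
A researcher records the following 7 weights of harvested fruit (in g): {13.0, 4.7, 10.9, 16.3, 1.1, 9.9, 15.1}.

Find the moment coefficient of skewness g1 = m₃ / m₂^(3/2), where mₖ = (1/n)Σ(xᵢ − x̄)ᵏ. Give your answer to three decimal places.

x̄ = (13.0 + 4.7 + 10.9 + 16.3 + 1.1 + 9.9 + 15.1) / 7 = 10.1429
deviations (xᵢ − x̄): 2.8571, -5.4429, 0.7571, 6.1571, -9.0429, -0.2429, 4.9571
Σ(xᵢ − x̄)² = 182.6771 ⇒ m₂ = 182.6771/7 = 26.09673
Σ(xᵢ − x̄)³ = -521.7306 ⇒ m₃ = -521.7306/7 = -74.53294
m₂^(3/2) = 26.09673^(1.5) = 133.31507
g1 = m₃ / m₂^(3/2) = -74.53294 / 133.31507 ≈ -0.559

-0.559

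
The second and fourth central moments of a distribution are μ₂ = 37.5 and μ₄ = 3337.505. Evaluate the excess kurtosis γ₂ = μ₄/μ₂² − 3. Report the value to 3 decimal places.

μ₂² = 37.5² = 1406.25000
μ₄/μ₂² = 3337.505 / 1406.25000 = 2.37334
γ₂ = 2.37334 − 3 ≈ -0.627

-0.627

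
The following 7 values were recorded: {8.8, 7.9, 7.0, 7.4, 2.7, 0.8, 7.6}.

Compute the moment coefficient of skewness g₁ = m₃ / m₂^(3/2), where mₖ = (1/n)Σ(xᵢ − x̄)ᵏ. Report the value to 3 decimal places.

x̄ = (8.8 + 7.9 + 7.0 + 7.4 + 2.7 + 0.8 + 7.6) / 7 = 6.0286
deviations (xᵢ − x̄): 2.7714, 1.8714, 0.9714, 1.3714, -3.3286, -5.2286, 1.5714
Σ(xᵢ − x̄)² = 54.8943 ⇒ m₂ = 54.8943/7 = 7.84204
Σ(xᵢ − x̄)³ = -144.5994 ⇒ m₃ = -144.5994/7 = -20.65706
m₂^(3/2) = 7.84204^(1.5) = 21.96057
g₁ = m₃ / m₂^(3/2) = -20.65706 / 21.96057 ≈ -0.941

-0.941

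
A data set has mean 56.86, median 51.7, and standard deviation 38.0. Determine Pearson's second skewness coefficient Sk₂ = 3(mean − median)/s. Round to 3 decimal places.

Sk₂ = 3(56.86 − 51.7) / 38.0 = 3 × 5.1600 / 38.0
    = 15.4800 / 38.0 ≈ 0.407

0.407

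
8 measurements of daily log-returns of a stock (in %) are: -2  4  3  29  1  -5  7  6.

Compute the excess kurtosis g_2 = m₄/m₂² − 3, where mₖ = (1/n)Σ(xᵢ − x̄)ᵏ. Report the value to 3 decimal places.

x̄ = 5.3750
Σ(xᵢ − x̄)² = 749.8750 ⇒ m₂ = 93.73438
Σ(xᵢ − x̄)⁴ = 326474.6816 ⇒ m₄ = 40809.33521
m₂² = 8786.13306
g_2 = m₄/m₂² − 3 = 4.64474 − 3 ≈ 1.645

1.645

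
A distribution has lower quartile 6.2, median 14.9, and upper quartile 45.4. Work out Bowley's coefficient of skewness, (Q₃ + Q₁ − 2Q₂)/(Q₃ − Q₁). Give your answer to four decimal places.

numerator: Q₃ + Q₁ − 2Q₂ = 45.4 + 6.2 − 2×14.9 = 21.8000
denominator: Q₃ − Q₁ = 45.4 − 6.2 = 39.2000
Bowley skewness = 21.8000 / 39.2000 ≈ 0.5561

0.5561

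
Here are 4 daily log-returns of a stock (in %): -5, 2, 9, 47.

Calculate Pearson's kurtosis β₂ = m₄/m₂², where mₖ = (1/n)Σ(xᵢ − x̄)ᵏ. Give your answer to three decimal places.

2.180

x̄ = 13.2500
Σ(xᵢ − x̄)² = 1616.7500 ⇒ m₂ = 404.18750
Σ(xᵢ − x̄)⁴ = 1424738.3281 ⇒ m₄ = 356184.58203
m₂² = 163367.53516
β₂ = m₄/m₂² = 356184.58203 / 163367.53516 ≈ 2.180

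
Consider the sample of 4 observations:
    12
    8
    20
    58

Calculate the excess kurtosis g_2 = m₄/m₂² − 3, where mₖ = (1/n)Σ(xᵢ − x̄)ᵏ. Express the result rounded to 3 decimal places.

-0.798

x̄ = 24.5000
Σ(xᵢ − x̄)² = 1571.0000 ⇒ m₂ = 392.75000
Σ(xᵢ − x̄)⁴ = 1358389.2500 ⇒ m₄ = 339597.31250
m₂² = 154252.56250
g_2 = m₄/m₂² − 3 = 2.20157 − 3 ≈ -0.798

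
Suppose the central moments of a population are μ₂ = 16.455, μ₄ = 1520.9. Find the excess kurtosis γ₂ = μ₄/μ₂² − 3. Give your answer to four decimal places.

μ₂² = 16.455² = 270.76702
μ₄/μ₂² = 1520.9 / 270.76702 = 5.61701
γ₂ = 5.61701 − 3 ≈ 2.6170

2.6170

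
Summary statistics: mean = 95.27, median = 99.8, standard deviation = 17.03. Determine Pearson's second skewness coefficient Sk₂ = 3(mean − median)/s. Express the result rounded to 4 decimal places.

-0.7980

Sk₂ = 3(95.27 − 99.8) / 17.03 = 3 × -4.5300 / 17.03
    = -13.5900 / 17.03 ≈ -0.7980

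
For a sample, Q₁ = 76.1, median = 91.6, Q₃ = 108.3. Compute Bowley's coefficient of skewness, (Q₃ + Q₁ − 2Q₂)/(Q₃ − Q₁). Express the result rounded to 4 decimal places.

numerator: Q₃ + Q₁ − 2Q₂ = 108.3 + 76.1 − 2×91.6 = 1.2000
denominator: Q₃ − Q₁ = 108.3 − 76.1 = 32.2000
Bowley skewness = 1.2000 / 32.2000 ≈ 0.0373

0.0373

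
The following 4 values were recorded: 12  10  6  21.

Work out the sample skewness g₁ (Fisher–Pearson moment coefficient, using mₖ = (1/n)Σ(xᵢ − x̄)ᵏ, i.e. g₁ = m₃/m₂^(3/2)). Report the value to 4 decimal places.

x̄ = (12 + 10 + 6 + 21) / 4 = 12.2500
deviations (xᵢ − x̄): -0.2500, -2.2500, -6.2500, 8.7500
Σ(xᵢ − x̄)² = 120.7500 ⇒ m₂ = 120.7500/4 = 30.18750
Σ(xᵢ − x̄)³ = 414.3750 ⇒ m₃ = 414.3750/4 = 103.59375
m₂^(3/2) = 30.18750^(1.5) = 165.85964
g₁ = m₃ / m₂^(3/2) = 103.59375 / 165.85964 ≈ 0.6246

0.6246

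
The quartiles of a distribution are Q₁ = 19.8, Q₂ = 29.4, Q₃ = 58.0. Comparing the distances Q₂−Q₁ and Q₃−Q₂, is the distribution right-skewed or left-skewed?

right-skewed

Q₂ − Q₁ = 9.6;  Q₃ − Q₂ = 28.6
Q₃ − Q₂ > Q₂ − Q₁ ⇒ the upper half is more spread out ⇒ right-skewed.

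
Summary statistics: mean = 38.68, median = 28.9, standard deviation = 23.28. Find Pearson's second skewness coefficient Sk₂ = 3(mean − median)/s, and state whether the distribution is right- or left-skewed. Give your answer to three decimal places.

Sk₂ = 3(38.68 − 28.9) / 23.28 = 3 × 9.7800 / 23.28
    = 29.3400 / 23.28 ≈ 1.260
Sk₂ > 0 ⇒ mean > median ⇒ right-skewed (positive skew).

1.260, right-skewed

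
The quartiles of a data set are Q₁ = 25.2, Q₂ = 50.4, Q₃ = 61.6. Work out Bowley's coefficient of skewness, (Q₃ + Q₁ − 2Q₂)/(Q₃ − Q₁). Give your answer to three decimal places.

numerator: Q₃ + Q₁ − 2Q₂ = 61.6 + 25.2 − 2×50.4 = -14.0000
denominator: Q₃ − Q₁ = 61.6 − 25.2 = 36.4000
Bowley skewness = -14.0000 / 36.4000 ≈ -0.385

-0.385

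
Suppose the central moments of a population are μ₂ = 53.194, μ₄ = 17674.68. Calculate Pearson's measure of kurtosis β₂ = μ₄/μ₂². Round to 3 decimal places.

μ₂² = 53.194² = 2829.60164
μ₄/μ₂² = 17674.68 / 2829.60164 = 6.24635
β₂ ≈ 6.246

6.246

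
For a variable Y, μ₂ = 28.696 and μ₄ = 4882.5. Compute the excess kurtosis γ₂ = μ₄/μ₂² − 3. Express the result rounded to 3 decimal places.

2.929

μ₂² = 28.696² = 823.46042
μ₄/μ₂² = 4882.5 / 823.46042 = 5.92925
γ₂ = 5.92925 − 3 ≈ 2.929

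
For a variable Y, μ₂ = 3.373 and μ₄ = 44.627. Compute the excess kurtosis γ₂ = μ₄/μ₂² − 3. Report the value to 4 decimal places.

μ₂² = 3.373² = 11.37713
μ₄/μ₂² = 44.627 / 11.37713 = 3.92252
γ₂ = 3.92252 − 3 ≈ 0.9225

0.9225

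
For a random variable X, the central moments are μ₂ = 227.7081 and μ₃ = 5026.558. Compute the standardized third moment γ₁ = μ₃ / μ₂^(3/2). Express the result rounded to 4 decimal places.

1.4629

σ = √μ₂ = √227.7081 = 15.09000
σ³ = μ₂^(3/2) = 3436.11523
γ₁ = μ₃/σ³ = 5026.558 / 3436.11523 ≈ 1.4629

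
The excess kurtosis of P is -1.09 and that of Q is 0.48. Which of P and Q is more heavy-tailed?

Q

Higher excess kurtosis ⇒ heavier tails relative to the normal distribution.
-1.09 vs 0.48: the larger is 0.48, so Q has heavier tails. (Q is leptokurtic — heavier-than-normal tails; the other is platykurtic.)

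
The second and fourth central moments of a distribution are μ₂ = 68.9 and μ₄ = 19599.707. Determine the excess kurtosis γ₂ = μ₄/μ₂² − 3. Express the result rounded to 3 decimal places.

μ₂² = 68.9² = 4747.21000
μ₄/μ₂² = 19599.707 / 4747.21000 = 4.12868
γ₂ = 4.12868 − 3 ≈ 1.129

1.129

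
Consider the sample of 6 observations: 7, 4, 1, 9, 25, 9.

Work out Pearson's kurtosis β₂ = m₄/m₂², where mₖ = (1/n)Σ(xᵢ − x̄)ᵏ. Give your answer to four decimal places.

3.3544

x̄ = 9.1667
Σ(xᵢ − x̄)² = 348.8333 ⇒ m₂ = 58.13889
Σ(xᵢ − x̄)⁴ = 68030.4861 ⇒ m₄ = 11338.41435
m₂² = 3380.13040
β₂ = m₄/m₂² = 11338.41435 / 3380.13040 ≈ 3.3544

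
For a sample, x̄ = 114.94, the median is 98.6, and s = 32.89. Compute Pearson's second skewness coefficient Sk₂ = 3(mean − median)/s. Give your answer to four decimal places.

1.4904

Sk₂ = 3(114.94 − 98.6) / 32.89 = 3 × 16.3400 / 32.89
    = 49.0200 / 32.89 ≈ 1.4904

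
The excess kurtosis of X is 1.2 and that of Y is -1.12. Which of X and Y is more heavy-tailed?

Higher excess kurtosis ⇒ heavier tails relative to the normal distribution.
1.2 vs -1.12: the larger is 1.2, so X has heavier tails. (X is leptokurtic — heavier-than-normal tails; the other is platykurtic.)

X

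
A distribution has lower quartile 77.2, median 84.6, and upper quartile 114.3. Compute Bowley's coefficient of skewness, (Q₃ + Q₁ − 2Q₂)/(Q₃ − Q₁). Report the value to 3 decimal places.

0.601

numerator: Q₃ + Q₁ − 2Q₂ = 114.3 + 77.2 − 2×84.6 = 22.3000
denominator: Q₃ − Q₁ = 114.3 − 77.2 = 37.1000
Bowley skewness = 22.3000 / 37.1000 ≈ 0.601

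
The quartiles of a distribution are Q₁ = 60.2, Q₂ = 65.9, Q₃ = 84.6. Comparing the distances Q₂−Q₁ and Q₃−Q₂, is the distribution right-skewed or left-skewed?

Q₂ − Q₁ = 5.7;  Q₃ − Q₂ = 18.7
Q₃ − Q₂ > Q₂ − Q₁ ⇒ the upper half is more spread out ⇒ right-skewed.

right-skewed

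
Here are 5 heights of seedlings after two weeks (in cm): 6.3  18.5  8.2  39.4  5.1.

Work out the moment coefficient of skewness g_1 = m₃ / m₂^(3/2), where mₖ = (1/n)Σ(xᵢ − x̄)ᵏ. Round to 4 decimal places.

x̄ = (6.3 + 18.5 + 8.2 + 39.4 + 5.1) / 5 = 15.5000
deviations (xᵢ − x̄): -9.2000, 3.0000, -7.3000, 23.9000, -10.4000
Σ(xᵢ − x̄)² = 826.3000 ⇒ m₂ = 826.3000/5 = 165.26000
Σ(xᵢ − x̄)³ = 11386.3500 ⇒ m₃ = 11386.3500/5 = 2277.27000
m₂^(3/2) = 165.26000^(1.5) = 2124.47499
g_1 = m₃ / m₂^(3/2) = 2277.27000 / 2124.47499 ≈ 1.0719

1.0719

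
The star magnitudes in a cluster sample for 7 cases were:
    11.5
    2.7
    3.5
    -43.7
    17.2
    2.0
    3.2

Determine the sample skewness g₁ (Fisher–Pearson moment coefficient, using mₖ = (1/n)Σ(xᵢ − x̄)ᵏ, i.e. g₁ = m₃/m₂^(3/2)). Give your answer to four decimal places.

-1.6762

x̄ = (11.5 + 2.7 + 3.5 - 43.7 + 17.2 + 2.0 + 3.2) / 7 = -0.5143
deviations (xᵢ − x̄): 12.0143, 3.2143, 4.0143, -43.1857, 17.7143, 2.5143, 3.7143
Σ(xᵢ − x̄)² = 2369.7086 ⇒ m₂ = 2369.7086/7 = 338.52980
Σ(xᵢ − x̄)³ = -73083.7300 ⇒ m₃ = -73083.7300/7 = -10440.53286
m₂^(3/2) = 338.52980^(1.5) = 6228.67039
g₁ = m₃ / m₂^(3/2) = -10440.53286 / 6228.67039 ≈ -1.6762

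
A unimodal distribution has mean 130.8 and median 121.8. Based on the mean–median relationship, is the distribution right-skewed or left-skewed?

mean − median = 130.8 − 121.8 = 9.0
mean > median ⇒ the longer tail is on the right ⇒ right-skewed (positively skewed).

right-skewed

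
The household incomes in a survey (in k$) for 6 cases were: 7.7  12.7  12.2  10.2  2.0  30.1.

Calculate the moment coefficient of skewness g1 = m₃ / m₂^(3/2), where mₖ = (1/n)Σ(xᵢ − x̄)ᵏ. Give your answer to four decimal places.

1.0816

x̄ = (7.7 + 12.7 + 12.2 + 10.2 + 2.0 + 30.1) / 6 = 12.4833
deviations (xᵢ − x̄): -4.7833, 0.2167, -0.2833, -2.2833, -10.4833, 17.6167
Σ(xᵢ − x̄)² = 448.4683 ⇒ m₂ = 448.4683/6 = 74.74472
Σ(xᵢ − x̄)³ = 4193.7964 ⇒ m₃ = 4193.7964/6 = 698.96607
m₂^(3/2) = 74.74472^(1.5) = 646.20572
g1 = m₃ / m₂^(3/2) = 698.96607 / 646.20572 ≈ 1.0816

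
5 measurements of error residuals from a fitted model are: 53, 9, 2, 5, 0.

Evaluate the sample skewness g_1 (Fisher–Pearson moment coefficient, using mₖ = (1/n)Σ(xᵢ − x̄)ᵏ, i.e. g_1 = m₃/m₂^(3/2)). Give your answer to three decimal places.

x̄ = (53 + 9 + 2 + 5 + 0) / 5 = 13.8000
deviations (xᵢ − x̄): 39.2000, -4.8000, -11.8000, -8.8000, -13.8000
Σ(xᵢ − x̄)² = 1966.8000 ⇒ m₂ = 1966.8000/5 = 393.36000
Σ(xᵢ − x̄)³ = 55173.1200 ⇒ m₃ = 55173.1200/5 = 11034.62400
m₂^(3/2) = 393.36000^(1.5) = 7801.62898
g_1 = m₃ / m₂^(3/2) = 11034.62400 / 7801.62898 ≈ 1.414

1.414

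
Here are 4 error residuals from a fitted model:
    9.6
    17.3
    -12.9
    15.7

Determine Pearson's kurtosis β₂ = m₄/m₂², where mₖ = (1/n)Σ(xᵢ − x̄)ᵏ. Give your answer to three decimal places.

2.170

x̄ = 7.4250
Σ(xᵢ − x̄)² = 583.8275 ⇒ m₂ = 145.95688
Σ(xᵢ − x̄)⁴ = 184876.8446 ⇒ m₄ = 46219.21114
m₂² = 21303.40936
β₂ = m₄/m₂² = 46219.21114 / 21303.40936 ≈ 2.170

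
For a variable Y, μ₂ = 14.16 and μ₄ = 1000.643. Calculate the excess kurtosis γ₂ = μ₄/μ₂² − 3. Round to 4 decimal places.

μ₂² = 14.16² = 200.50560
μ₄/μ₂² = 1000.643 / 200.50560 = 4.99060
γ₂ = 4.99060 − 3 ≈ 1.9906

1.9906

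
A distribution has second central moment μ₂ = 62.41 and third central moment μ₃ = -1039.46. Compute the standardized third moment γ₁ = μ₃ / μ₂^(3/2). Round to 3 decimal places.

-2.108

σ = √μ₂ = √62.41 = 7.90000
σ³ = μ₂^(3/2) = 493.03900
γ₁ = μ₃/σ³ = -1039.46 / 493.03900 ≈ -2.108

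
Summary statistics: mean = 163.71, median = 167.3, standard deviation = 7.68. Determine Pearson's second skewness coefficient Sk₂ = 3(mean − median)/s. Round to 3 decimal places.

-1.402

Sk₂ = 3(163.71 − 167.3) / 7.68 = 3 × -3.5900 / 7.68
    = -10.7700 / 7.68 ≈ -1.402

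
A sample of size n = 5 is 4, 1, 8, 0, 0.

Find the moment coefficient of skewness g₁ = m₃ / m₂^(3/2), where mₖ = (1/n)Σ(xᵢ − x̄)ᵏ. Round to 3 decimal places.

0.834

x̄ = (4 + 1 + 8 + 0 + 0) / 5 = 2.6000
deviations (xᵢ − x̄): 1.4000, -1.6000, 5.4000, -2.6000, -2.6000
Σ(xᵢ − x̄)² = 47.2000 ⇒ m₂ = 47.2000/5 = 9.44000
Σ(xᵢ − x̄)³ = 120.9600 ⇒ m₃ = 120.9600/5 = 24.19200
m₂^(3/2) = 9.44000^(1.5) = 29.00401
g₁ = m₃ / m₂^(3/2) = 24.19200 / 29.00401 ≈ 0.834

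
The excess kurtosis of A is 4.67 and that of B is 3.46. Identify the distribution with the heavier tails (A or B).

A

Higher excess kurtosis ⇒ heavier tails relative to the normal distribution.
4.67 vs 3.46: the larger is 4.67, so A has heavier tails.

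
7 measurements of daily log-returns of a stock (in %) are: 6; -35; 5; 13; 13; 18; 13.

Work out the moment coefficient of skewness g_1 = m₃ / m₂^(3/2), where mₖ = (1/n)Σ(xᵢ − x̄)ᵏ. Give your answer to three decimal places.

x̄ = (6 - 35 + 5 + 13 + 13 + 18 + 13) / 7 = 4.7143
deviations (xᵢ − x̄): 1.2857, -39.7143, 0.2857, 8.2857, 8.2857, 13.2857, 8.2857
Σ(xᵢ − x̄)² = 1961.4286 ⇒ m₂ = 1961.4286/7 = 280.20408
Σ(xᵢ − x̄)³ = -58584.6122 ⇒ m₃ = -58584.6122/7 = -8369.23032
m₂^(3/2) = 280.20408^(1.5) = 4690.41949
g_1 = m₃ / m₂^(3/2) = -8369.23032 / 4690.41949 ≈ -1.784

-1.784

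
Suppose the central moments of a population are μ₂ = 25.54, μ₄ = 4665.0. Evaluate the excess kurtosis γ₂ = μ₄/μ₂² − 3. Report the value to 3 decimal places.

μ₂² = 25.54² = 652.29160
μ₄/μ₂² = 4665.0 / 652.29160 = 7.15171
γ₂ = 7.15171 − 3 ≈ 4.152

4.152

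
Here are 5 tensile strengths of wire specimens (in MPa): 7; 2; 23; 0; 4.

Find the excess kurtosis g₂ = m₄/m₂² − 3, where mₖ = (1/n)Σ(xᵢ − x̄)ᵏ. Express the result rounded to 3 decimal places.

-0.132

x̄ = 7.2000
Σ(xᵢ − x̄)² = 338.8000 ⇒ m₂ = 67.76000
Σ(xᵢ − x̄)⁴ = 65843.5360 ⇒ m₄ = 13168.70720
m₂² = 4591.41760
g₂ = m₄/m₂² − 3 = 2.86811 − 3 ≈ -0.132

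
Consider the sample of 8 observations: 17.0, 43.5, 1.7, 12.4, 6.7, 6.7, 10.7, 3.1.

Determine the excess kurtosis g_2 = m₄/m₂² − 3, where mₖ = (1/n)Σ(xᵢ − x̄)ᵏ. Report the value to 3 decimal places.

1.680

x̄ = 12.7250
Σ(xᵢ − x̄)² = 1256.3750 ⇒ m₂ = 157.04688
Σ(xᵢ − x̄)⁴ = 923342.7292 ⇒ m₄ = 115417.84115
m₂² = 24663.72095
g_2 = m₄/m₂² − 3 = 4.67966 − 3 ≈ 1.680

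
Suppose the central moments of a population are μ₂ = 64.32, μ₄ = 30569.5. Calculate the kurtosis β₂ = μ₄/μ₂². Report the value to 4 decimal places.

μ₂² = 64.32² = 4137.06240
μ₄/μ₂² = 30569.5 / 4137.06240 = 7.38918
β₂ ≈ 7.3892

7.3892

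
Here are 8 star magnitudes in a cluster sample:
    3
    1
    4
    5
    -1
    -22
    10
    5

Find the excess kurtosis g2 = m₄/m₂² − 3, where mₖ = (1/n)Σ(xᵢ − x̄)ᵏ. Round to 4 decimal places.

2.0029

x̄ = 0.6250
Σ(xᵢ − x̄)² = 657.8750 ⇒ m₂ = 82.23438
Σ(xᵢ − x̄)⁴ = 270658.0566 ⇒ m₄ = 33832.25708
m₂² = 6762.49243
g2 = m₄/m₂² − 3 = 5.00293 − 3 ≈ 2.0029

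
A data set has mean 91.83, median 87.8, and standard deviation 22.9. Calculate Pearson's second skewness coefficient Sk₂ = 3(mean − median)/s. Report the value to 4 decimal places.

0.5279

Sk₂ = 3(91.83 − 87.8) / 22.9 = 3 × 4.0300 / 22.9
    = 12.0900 / 22.9 ≈ 0.5279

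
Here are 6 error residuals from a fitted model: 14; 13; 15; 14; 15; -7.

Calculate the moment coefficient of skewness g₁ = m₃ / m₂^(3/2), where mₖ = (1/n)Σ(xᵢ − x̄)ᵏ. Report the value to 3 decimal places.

-1.759

x̄ = (14 + 13 + 15 + 14 + 15 - 7) / 6 = 10.6667
deviations (xᵢ − x̄): 3.3333, 2.3333, 4.3333, 3.3333, 4.3333, -17.6667
Σ(xᵢ − x̄)² = 377.3333 ⇒ m₂ = 377.3333/6 = 62.88889
Σ(xᵢ − x̄)³ = -5264.4444 ⇒ m₃ = -5264.4444/6 = -877.40741
m₂^(3/2) = 62.88889^(1.5) = 498.72471
g₁ = m₃ / m₂^(3/2) = -877.40741 / 498.72471 ≈ -1.759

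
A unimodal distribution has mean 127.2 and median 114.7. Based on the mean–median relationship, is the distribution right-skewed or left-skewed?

mean − median = 127.2 − 114.7 = 12.5
mean > median ⇒ the longer tail is on the right ⇒ right-skewed (positively skewed).

right-skewed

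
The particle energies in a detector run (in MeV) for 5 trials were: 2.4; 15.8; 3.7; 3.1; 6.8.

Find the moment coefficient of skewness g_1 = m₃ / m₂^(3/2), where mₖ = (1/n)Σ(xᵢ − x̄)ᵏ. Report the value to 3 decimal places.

x̄ = (2.4 + 15.8 + 3.7 + 3.1 + 6.8) / 5 = 6.3600
deviations (xᵢ − x̄): -3.9600, 9.4400, -2.6600, -3.2600, 0.4400
Σ(xᵢ − x̄)² = 122.6920 ⇒ m₂ = 122.6920/5 = 24.53840
Σ(xᵢ − x̄)³ = 725.7514 ⇒ m₃ = 725.7514/5 = 145.15027
m₂^(3/2) = 24.53840^(1.5) = 121.55403
g_1 = m₃ / m₂^(3/2) = 145.15027 / 121.55403 ≈ 1.194

1.194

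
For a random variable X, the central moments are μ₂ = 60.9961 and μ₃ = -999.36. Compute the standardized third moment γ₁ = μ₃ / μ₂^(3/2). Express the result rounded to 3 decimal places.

-2.098

σ = √μ₂ = √60.9961 = 7.81000
σ³ = μ₂^(3/2) = 476.37954
γ₁ = μ₃/σ³ = -999.36 / 476.37954 ≈ -2.098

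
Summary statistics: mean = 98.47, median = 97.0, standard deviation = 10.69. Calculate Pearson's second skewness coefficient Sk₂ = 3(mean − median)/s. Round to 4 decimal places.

Sk₂ = 3(98.47 − 97.0) / 10.69 = 3 × 1.4700 / 10.69
    = 4.4100 / 10.69 ≈ 0.4125

0.4125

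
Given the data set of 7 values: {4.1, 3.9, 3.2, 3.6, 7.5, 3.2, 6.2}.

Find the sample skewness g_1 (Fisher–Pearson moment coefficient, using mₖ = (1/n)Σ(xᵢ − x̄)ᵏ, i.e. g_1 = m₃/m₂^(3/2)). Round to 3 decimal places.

x̄ = (4.1 + 3.9 + 3.2 + 3.6 + 7.5 + 3.2 + 6.2) / 7 = 4.5286
deviations (xᵢ − x̄): -0.4286, -0.6286, -1.3286, -0.9286, 2.9714, -1.3286, 1.6714
Σ(xᵢ − x̄)² = 16.5943 ⇒ m₂ = 16.5943/7 = 2.37061
Σ(xᵢ − x̄)³ = 25.0875 ⇒ m₃ = 25.0875/7 = 3.58392
m₂^(3/2) = 2.37061^(1.5) = 3.64998
g_1 = m₃ / m₂^(3/2) = 3.58392 / 3.64998 ≈ 0.982

0.982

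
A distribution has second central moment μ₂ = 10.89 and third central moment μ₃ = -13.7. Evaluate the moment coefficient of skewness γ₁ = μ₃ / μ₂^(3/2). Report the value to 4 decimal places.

σ = √μ₂ = √10.89 = 3.30000
σ³ = μ₂^(3/2) = 35.93700
γ₁ = μ₃/σ³ = -13.7 / 35.93700 ≈ -0.3812

-0.3812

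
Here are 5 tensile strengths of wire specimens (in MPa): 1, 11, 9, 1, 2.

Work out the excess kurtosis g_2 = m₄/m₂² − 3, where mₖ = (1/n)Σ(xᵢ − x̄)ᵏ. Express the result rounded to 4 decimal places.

-1.6836

x̄ = 4.8000
Σ(xᵢ − x̄)² = 92.8000 ⇒ m₂ = 18.56000
Σ(xᵢ − x̄)⁴ = 2267.2960 ⇒ m₄ = 453.45920
m₂² = 344.47360
g_2 = m₄/m₂² − 3 = 1.31638 − 3 ≈ -1.6836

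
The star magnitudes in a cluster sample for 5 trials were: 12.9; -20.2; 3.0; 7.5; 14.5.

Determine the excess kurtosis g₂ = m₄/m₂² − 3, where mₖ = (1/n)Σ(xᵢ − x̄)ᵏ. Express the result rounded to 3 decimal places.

x̄ = 3.5400
Σ(xᵢ − x̄)² = 787.2920 ⇒ m₂ = 157.45840
Σ(xᵢ − x̄)⁴ = 339981.6213 ⇒ m₄ = 67996.32426
m₂² = 24793.14773
g₂ = m₄/m₂² − 3 = 2.74255 − 3 ≈ -0.257

-0.257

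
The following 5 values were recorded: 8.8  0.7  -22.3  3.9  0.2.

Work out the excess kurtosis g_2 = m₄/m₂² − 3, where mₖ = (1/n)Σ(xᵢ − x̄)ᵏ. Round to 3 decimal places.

x̄ = -1.7400
Σ(xᵢ − x̄)² = 575.3320 ⇒ m₂ = 115.06640
Σ(xᵢ − x̄)⁴ = 192089.5919 ⇒ m₄ = 38417.91838
m₂² = 13240.27641
g_2 = m₄/m₂² − 3 = 2.90159 − 3 ≈ -0.098

-0.098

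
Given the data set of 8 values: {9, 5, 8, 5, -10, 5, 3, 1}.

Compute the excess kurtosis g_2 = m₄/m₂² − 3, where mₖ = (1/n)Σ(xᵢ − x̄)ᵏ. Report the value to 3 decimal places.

1.311

x̄ = 3.2500
Σ(xᵢ − x̄)² = 245.5000 ⇒ m₂ = 30.68750
Σ(xᵢ − x̄)⁴ = 32478.1563 ⇒ m₄ = 4059.76953
m₂² = 941.72266
g_2 = m₄/m₂² − 3 = 4.31100 − 3 ≈ 1.311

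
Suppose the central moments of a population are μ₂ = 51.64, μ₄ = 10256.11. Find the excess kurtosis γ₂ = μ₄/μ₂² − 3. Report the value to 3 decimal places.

μ₂² = 51.64² = 2666.68960
μ₄/μ₂² = 10256.11 / 2666.68960 = 3.84601
γ₂ = 3.84601 − 3 ≈ 0.846

0.846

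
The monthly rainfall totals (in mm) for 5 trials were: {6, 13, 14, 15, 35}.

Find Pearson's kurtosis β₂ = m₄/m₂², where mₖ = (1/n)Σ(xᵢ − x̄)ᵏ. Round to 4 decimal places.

x̄ = 16.6000
Σ(xᵢ − x̄)² = 473.2000 ⇒ m₂ = 94.64000
Σ(xᵢ − x̄)⁴ = 127467.8560 ⇒ m₄ = 25493.57120
m₂² = 8956.72960
β₂ = m₄/m₂² = 25493.57120 / 8956.72960 ≈ 2.8463

2.8463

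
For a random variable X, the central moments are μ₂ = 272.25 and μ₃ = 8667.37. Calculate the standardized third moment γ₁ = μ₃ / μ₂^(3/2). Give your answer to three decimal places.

σ = √μ₂ = √272.25 = 16.50000
σ³ = μ₂^(3/2) = 4492.12500
γ₁ = μ₃/σ³ = 8667.37 / 4492.12500 ≈ 1.929

1.929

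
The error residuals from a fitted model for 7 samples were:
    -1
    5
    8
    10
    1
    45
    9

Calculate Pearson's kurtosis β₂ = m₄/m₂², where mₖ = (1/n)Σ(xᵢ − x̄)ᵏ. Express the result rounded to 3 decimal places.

x̄ = 11.0000
Σ(xᵢ − x̄)² = 1450.0000 ⇒ m₂ = 207.14286
Σ(xᵢ − x̄)⁴ = 1368466.0000 ⇒ m₄ = 195495.14286
m₂² = 42908.16327
β₂ = m₄/m₂² = 195495.14286 / 42908.16327 ≈ 4.556

4.556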